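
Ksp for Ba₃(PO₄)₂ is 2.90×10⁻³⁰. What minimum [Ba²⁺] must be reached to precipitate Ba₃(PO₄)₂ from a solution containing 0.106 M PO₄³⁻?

6.37×10⁻¹⁰ M

Precipitation begins when Q = Ksp.
Ba₃(PO₄)₂(s) ⇌ 3 Ba²⁺(aq) + 2 PO₄³⁻(aq)
Ksp = [Ba²⁺]^3[PO₄³⁻]^2 = [Ba²⁺]^3(0.106)^2
[Ba²⁺]^3 = 2.90×10⁻³⁰ / (0.106)^2 = 2.58×10⁻²⁸
[Ba²⁺] = 6.37×10⁻¹⁰ M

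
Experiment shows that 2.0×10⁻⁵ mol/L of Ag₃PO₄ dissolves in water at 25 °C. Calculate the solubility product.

Ksp = 4.3×10⁻¹⁸

Ag₃PO₄(s) ⇌ 3 Ag⁺(aq) + PO₄³⁻(aq)
Let s be the molar solubility. Then [Ag⁺] = 3s and [PO₄³⁻] = s.
Ksp = [Ag⁺]^3[PO₄³⁻] = (3s)^3 · s = 27s^4
Ksp = 27 × (2.0×10⁻⁵)^4 = 4.3×10⁻¹⁸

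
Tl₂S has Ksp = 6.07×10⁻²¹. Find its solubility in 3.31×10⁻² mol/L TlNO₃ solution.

5.54×10⁻¹⁸ M

Tl₂S(s) ⇌ 2 Tl⁺(aq) + S²⁻(aq)
With Tl⁺ already at 3.31×10⁻² mol/L and s small, take [Tl⁺] ≈ 3.31×10⁻² mol/L and [S²⁻] = s.
Ksp = [Tl⁺]^2[S²⁻] = (3.31×10⁻²)^2s
s = 6.07×10⁻²¹ / (3.31×10⁻²)^2 = 5.54×10⁻¹⁸
s = 5.54×10⁻¹⁸ mol/L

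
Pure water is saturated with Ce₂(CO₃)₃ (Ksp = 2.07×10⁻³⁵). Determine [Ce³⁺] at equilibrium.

9.07×10⁻⁸ M

Ce₂(CO₃)₃(s) ⇌ 2 Ce³⁺(aq) + 3 CO₃²⁻(aq)
Call the molar solubility s, so that [Ce³⁺] = 2s and [CO₃²⁻] = 3s.
Ksp = [Ce³⁺]^2[CO₃²⁻]^3 = (2s)^2 · (3s)^3 = 108s^5 = 2.07×10⁻³⁵
s = 4.53×10⁻⁸ mol L⁻¹
[Ce³⁺] = 2s = 9.07×10⁻⁸ mol L⁻¹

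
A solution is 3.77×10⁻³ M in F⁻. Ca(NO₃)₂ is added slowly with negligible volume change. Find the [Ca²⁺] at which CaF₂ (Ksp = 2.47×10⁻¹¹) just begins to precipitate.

1.74×10⁻⁶ M

A salt starts to precipitate once the ion product Q reaches its Ksp.
CaF₂(s) ⇌ Ca²⁺(aq) + 2 F⁻(aq)
Ksp = [Ca²⁺][F⁻]^2 = [Ca²⁺](3.77×10⁻³)^2
[Ca²⁺] = 2.47×10⁻¹¹ / (3.77×10⁻³)^2 = 1.74×10⁻⁶
[Ca²⁺] = 1.74×10⁻⁶ M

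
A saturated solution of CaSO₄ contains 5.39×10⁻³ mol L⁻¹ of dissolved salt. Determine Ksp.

CaSO₄(s) ⇌ Ca²⁺(aq) + SO₄²⁻(aq)
Call the molar solubility s, so that [Ca²⁺] = s and [SO₄²⁻] = s.
Ksp = [Ca²⁺][SO₄²⁻] = s · s = s^2
Ksp = (5.39×10⁻³)^2 = 2.91×10⁻⁵

Ksp = 2.91×10⁻⁵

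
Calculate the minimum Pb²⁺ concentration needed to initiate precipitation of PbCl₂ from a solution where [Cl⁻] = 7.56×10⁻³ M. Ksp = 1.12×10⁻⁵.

0.196 M

Precipitation begins when Q = Ksp.
PbCl₂(s) ⇌ Pb²⁺(aq) + 2 Cl⁻(aq)
Ksp = [Pb²⁺][Cl⁻]^2 = [Pb²⁺](7.56×10⁻³)^2
[Pb²⁺] = 1.12×10⁻⁵ / (7.56×10⁻³)^2 = 0.196
[Pb²⁺] = 0.196 M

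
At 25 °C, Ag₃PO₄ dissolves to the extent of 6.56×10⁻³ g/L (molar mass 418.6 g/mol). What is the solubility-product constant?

Convert to molarity: s = 6.56×10⁻³ / 418.6 = 1.5671×10⁻⁵ mol/L
Ag₃PO₄(s) ⇌ 3 Ag⁺(aq) + PO₄³⁻(aq)
If s mol/L of Ag₃PO₄ dissolves, [Ag⁺] = 3s and [PO₄³⁻] = s.
Ksp = [Ag⁺]^3[PO₄³⁻] = (3s)^3 · s = 27s^4
Ksp = 27 × (1.5671×10⁻⁵)^4 = 1.63×10⁻¹⁸

Ksp = 1.63×10⁻¹⁸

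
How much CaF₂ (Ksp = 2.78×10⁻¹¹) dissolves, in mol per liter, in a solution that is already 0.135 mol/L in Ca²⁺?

7.18×10⁻⁶ M

CaF₂(s) ⇌ Ca²⁺(aq) + 2 F⁻(aq)
The solution already contains Ca²⁺ at 0.135 mol/L. Let s be the molar solubility of CaF₂.
[Ca²⁺] ≈ 0.135 mol/L (common ion dominates); [F⁻] = 2s.
Ksp = [Ca²⁺][F⁻]^2 = (0.135)(2s)^2
(2s)^2 = 2.78×10⁻¹¹ / (0.135) = 2.06×10⁻¹⁰
s = 7.18×10⁻⁶ mol/L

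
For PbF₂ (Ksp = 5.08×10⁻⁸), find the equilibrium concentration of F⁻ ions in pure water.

PbF₂(s) ⇌ Pb²⁺(aq) + 2 F⁻(aq)
With molar solubility s: [Pb²⁺] = s, [F⁻] = 2s.
Ksp = [Pb²⁺][F⁻]^2 = s · (2s)^2 = 4s^3 = 5.08×10⁻⁸
s = 2.33×10⁻³ mol L⁻¹
[F⁻] = 2s = 4.67×10⁻³ mol L⁻¹

4.67×10⁻³ M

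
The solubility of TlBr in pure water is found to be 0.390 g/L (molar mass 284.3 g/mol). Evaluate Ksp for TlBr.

Molar solubility s = (0.390 g/L) / (284.3 g/mol) = 1.3718×10⁻³ mol/L
TlBr(s) ⇌ Tl⁺(aq) + Br⁻(aq)
For each mole of TlBr that dissolves per liter, [Tl⁺] = s and [Br⁻] = s; let s denote this solubility.
Ksp = [Tl⁺][Br⁻] = s · s = s^2
Ksp = (1.3718×10⁻³)^2 = 1.88×10⁻⁶

Ksp = 1.88×10⁻⁶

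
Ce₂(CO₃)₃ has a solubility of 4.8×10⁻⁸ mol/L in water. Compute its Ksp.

Ksp = 2.8×10⁻³⁵

Ce₂(CO₃)₃(s) ⇌ 2 Ce³⁺(aq) + 3 CO₃²⁻(aq)
Call the molar solubility s, so that [Ce³⁺] = 2s and [CO₃²⁻] = 3s.
Ksp = [Ce³⁺]^2[CO₃²⁻]^3 = (2s)^2 · (3s)^3 = 108s^5
Ksp = 108 × (4.8×10⁻⁸)^5 = 2.8×10⁻³⁵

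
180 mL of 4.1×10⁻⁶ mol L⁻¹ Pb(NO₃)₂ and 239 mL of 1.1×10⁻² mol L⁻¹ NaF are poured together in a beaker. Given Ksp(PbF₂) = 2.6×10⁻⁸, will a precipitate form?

No

Total volume after mixing = 180 + 239 = 419 mL.
[Pb²⁺] = (4.1×10⁻⁶)(180)/419 = 1.8×10⁻⁶ mol L⁻¹
[F⁻] = (1.1×10⁻²)(239)/419 = 6.3×10⁻³ mol L⁻¹
Q = [Pb²⁺][F⁻]^2 = 6.9×10⁻¹¹
Since Q (6.9×10⁻¹¹) is less than Ksp (2.6×10⁻⁸), no PbF₂ precipitates.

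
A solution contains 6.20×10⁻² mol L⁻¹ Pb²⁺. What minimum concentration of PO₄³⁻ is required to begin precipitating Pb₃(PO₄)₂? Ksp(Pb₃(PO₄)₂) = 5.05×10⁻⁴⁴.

1.46×10⁻²⁰ M

Precipitation begins when Q = Ksp.
Pb₃(PO₄)₂(s) ⇌ 3 Pb²⁺(aq) + 2 PO₄³⁻(aq)
Ksp = [Pb²⁺]^3[PO₄³⁻]^2 = [PO₄³⁻]^2(6.20×10⁻²)^3
[PO₄³⁻]^2 = 5.05×10⁻⁴⁴ / (6.20×10⁻²)^3 = 2.12×10⁻⁴⁰
[PO₄³⁻] = 1.46×10⁻²⁰ mol L⁻¹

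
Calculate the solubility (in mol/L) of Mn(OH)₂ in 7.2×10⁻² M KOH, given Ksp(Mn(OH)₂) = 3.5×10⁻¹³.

Mn(OH)₂(s) ⇌ Mn²⁺(aq) + 2 OH⁻(aq)
Let s be the solubility of Mn(OH)₂ here. The common ion gives [OH⁻] ≈ 7.2×10⁻² M, and [Mn²⁺] = s.
Ksp = [Mn²⁺][OH⁻]^2 = s(7.2×10⁻²)^2
s = 3.5×10⁻¹³ / (7.2×10⁻²)^2 = 6.8×10⁻¹¹
s = 6.8×10⁻¹¹ M

6.8×10⁻¹¹ M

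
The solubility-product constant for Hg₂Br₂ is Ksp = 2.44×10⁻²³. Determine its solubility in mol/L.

1.83×10⁻⁸ M

Hg₂Br₂(s) ⇌ Hg₂²⁺(aq) + 2 Br⁻(aq)
With molar solubility s: [Hg₂²⁺] = s, [Br⁻] = 2s.
Ksp = [Hg₂²⁺][Br⁻]^2 = s · (2s)^2 = 4s^3
4s^3 = 2.44×10⁻²³  ⇒  s^3 = 6.10×10⁻²⁴
s = 1.83×10⁻⁸ mol/L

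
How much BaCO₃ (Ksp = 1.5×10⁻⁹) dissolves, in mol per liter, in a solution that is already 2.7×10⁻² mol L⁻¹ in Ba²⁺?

BaCO₃(s) ⇌ Ba²⁺(aq) + CO₃²⁻(aq)
With Ba²⁺ already at 2.7×10⁻² mol L⁻¹ and s small, take [Ba²⁺] ≈ 2.7×10⁻² mol L⁻¹ and [CO₃²⁻] = s.
Ksp = [Ba²⁺][CO₃²⁻] = (2.7×10⁻²)s
s = 1.5×10⁻⁹ / (2.7×10⁻²) = 5.6×10⁻⁸
s = 5.6×10⁻⁸ mol L⁻¹

5.6×10⁻⁸ M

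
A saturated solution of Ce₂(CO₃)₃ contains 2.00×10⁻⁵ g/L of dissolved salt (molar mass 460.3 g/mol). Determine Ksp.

Ksp = 1.67×10⁻³⁵

s = (2.00×10⁻⁵ g L⁻¹)/(460.3 g mol⁻¹) = 4.3450×10⁻⁸ M
Ce₂(CO₃)₃(s) ⇌ 2 Ce³⁺(aq) + 3 CO₃²⁻(aq)
Call the molar solubility s, so that [Ce³⁺] = 2s and [CO₃²⁻] = 3s.
Ksp = [Ce³⁺]^2[CO₃²⁻]^3 = (2s)^2 · (3s)^3 = 108s^5
Ksp = 108 × (4.3450×10⁻⁸)^5 = 1.67×10⁻³⁵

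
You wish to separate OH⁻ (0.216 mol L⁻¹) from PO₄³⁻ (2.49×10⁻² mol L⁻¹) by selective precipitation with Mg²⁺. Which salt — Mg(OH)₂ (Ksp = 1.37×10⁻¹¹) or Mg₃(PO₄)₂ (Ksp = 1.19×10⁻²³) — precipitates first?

Mg(OH)₂

Precipitation of each salt begins when its ion product equals Ksp.
For Mg(OH)₂: [Mg²⁺] = (Ksp/[OH⁻]^2) = 2.94×10⁻¹⁰ mol L⁻¹
For Mg₃(PO₄)₂: [Mg²⁺] = (Ksp/[PO₄³⁻]^2)^(1/3) = 2.68×10⁻⁷ mol L⁻¹
Mg(OH)₂ requires the lower [Mg²⁺], so it precipitates first.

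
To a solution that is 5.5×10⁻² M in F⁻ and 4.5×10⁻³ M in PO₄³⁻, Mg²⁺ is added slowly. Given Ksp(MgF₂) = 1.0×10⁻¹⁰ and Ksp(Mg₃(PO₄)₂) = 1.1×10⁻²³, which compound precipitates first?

MgF₂

The threshold for precipitation is Q = Ksp.
For MgF₂: [Mg²⁺] = (Ksp/[F⁻]^2) = 3.3×10⁻⁸ M
For Mg₃(PO₄)₂: [Mg²⁺] = (Ksp/[PO₄³⁻]^2)^(1/3) = 8.2×10⁻⁷ M
The smaller threshold [Mg²⁺] is reached first, so MgF₂ precipitates first.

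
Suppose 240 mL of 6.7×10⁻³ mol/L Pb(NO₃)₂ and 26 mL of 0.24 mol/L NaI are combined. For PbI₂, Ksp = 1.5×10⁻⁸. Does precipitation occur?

Yes

The combined volume is 266 mL.
[Pb²⁺] = (6.7×10⁻³)(240)/266 = 6.0×10⁻³ mol/L
[I⁻] = (0.24)(26)/266 = 2.3×10⁻² mol/L
Q = [Pb²⁺][I⁻]^2 = 3.3×10⁻⁶
Q = 3.3×10⁻⁶ > Ksp = 1.5×10⁻⁸, so the solution is supersaturated and PbI₂ precipitates.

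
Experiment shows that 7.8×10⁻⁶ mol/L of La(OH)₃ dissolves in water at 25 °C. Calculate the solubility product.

La(OH)₃(s) ⇌ La³⁺(aq) + 3 OH⁻(aq)
With molar solubility s: [La³⁺] = s, [OH⁻] = 3s.
Ksp = [La³⁺][OH⁻]^3 = s · (3s)^3 = 27s^4
Ksp = 27 × (7.8×10⁻⁶)^4 = 1.0×10⁻¹⁹

Ksp = 1.0×10⁻¹⁹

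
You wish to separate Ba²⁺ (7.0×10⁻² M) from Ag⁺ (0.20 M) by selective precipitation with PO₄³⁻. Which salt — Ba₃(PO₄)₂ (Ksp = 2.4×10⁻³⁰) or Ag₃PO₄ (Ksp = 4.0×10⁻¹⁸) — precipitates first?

Ag₃PO₄

The threshold for precipitation is Q = Ksp.
For Ba₃(PO₄)₂: [PO₄³⁻] = (Ksp/[Ba²⁺]^3)^(1/2) = 8.4×10⁻¹⁴ M
For Ag₃PO₄: [PO₄³⁻] = (Ksp/[Ag⁺]^3) = 5.0×10⁻¹⁶ M
Ag₃PO₄ requires the lower [PO₄³⁻], so it precipitates first.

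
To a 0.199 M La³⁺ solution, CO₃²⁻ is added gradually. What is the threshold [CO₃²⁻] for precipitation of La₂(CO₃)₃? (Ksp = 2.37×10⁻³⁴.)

1.82×10⁻¹¹ M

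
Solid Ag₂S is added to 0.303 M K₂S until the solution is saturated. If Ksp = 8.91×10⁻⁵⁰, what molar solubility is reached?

2.71×10⁻²⁵ M

Ag₂S(s) ⇌ 2 Ag⁺(aq) + S²⁻(aq)
With S²⁻ already at 0.303 M and s small, take [S²⁻] ≈ 0.303 M and [Ag⁺] = 2s.
Ksp = [Ag⁺]^2[S²⁻] = (2s)^2(0.303)
(2s)^2 = 8.91×10⁻⁵⁰ / (0.303) = 2.94×10⁻⁴⁹
s = 2.71×10⁻²⁵ M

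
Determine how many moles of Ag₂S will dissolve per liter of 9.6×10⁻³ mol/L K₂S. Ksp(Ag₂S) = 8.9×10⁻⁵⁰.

Ag₂S(s) ⇌ 2 Ag⁺(aq) + S²⁻(aq)
Let s be the solubility of Ag₂S here. The common ion gives [S²⁻] ≈ 9.6×10⁻³ mol/L, and [Ag⁺] = 2s.
Ksp = [Ag⁺]^2[S²⁻] = (2s)^2(9.6×10⁻³)
(2s)^2 = 8.9×10⁻⁵⁰ / (9.6×10⁻³) = 9.3×10⁻⁴⁸
s = 1.5×10⁻²⁴ mol/L

1.5×10⁻²⁴ M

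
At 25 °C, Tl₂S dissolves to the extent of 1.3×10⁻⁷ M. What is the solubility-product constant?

Tl₂S(s) ⇌ 2 Tl⁺(aq) + S²⁻(aq)
Let s be the molar solubility. Then [Tl⁺] = 2s and [S²⁻] = s.
Ksp = [Tl⁺]^2[S²⁻] = (2s)^2 · s = 4s^3
Ksp = 4 × (1.3×10⁻⁷)^3 = 8.8×10⁻²¹

Ksp = 8.8×10⁻²¹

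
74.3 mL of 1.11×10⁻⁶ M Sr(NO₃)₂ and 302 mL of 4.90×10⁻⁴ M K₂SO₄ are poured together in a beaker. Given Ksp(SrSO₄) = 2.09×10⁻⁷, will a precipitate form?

No

The combined volume is 376.3 mL.
[Sr²⁺] = (1.11×10⁻⁶)(74.3)/376.3 = 2.19×10⁻⁷ M
[SO₄²⁻] = (4.90×10⁻⁴)(302)/376.3 = 3.93×10⁻⁴ M
Q = [Sr²⁺][SO₄²⁻] = 8.62×10⁻¹¹
Q = 8.62×10⁻¹¹ < Ksp = 2.09×10⁻⁷, so the solution is unsaturated and no precipitate forms.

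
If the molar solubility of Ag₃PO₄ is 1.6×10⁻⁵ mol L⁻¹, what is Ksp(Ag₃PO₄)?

Ksp = 1.8×10⁻¹⁸

Ag₃PO₄(s) ⇌ 3 Ag⁺(aq) + PO₄³⁻(aq)
Let s be the molar solubility. Then [Ag⁺] = 3s and [PO₄³⁻] = s.
Ksp = [Ag⁺]^3[PO₄³⁻] = (3s)^3 · s = 27s^4
Ksp = 27 × (1.6×10⁻⁵)^4 = 1.8×10⁻¹⁸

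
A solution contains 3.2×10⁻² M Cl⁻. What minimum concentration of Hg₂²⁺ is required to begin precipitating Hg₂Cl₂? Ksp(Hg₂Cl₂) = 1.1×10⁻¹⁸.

A salt starts to precipitate once the ion product Q reaches its Ksp.
Hg₂Cl₂(s) ⇌ Hg₂²⁺(aq) + 2 Cl⁻(aq)
Ksp = [Hg₂²⁺][Cl⁻]^2 = [Hg₂²⁺](3.2×10⁻²)^2
[Hg₂²⁺] = 1.1×10⁻¹⁸ / (3.2×10⁻²)^2 = 1.1×10⁻¹⁵
[Hg₂²⁺] = 1.1×10⁻¹⁵ M

1.1×10⁻¹⁵ M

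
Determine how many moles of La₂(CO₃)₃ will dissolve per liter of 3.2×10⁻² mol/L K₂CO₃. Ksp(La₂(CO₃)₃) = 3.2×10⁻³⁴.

La₂(CO₃)₃(s) ⇌ 2 La³⁺(aq) + 3 CO₃²⁻(aq)
With CO₃²⁻ already at 3.2×10⁻² mol/L and s small, take [CO₃²⁻] ≈ 3.2×10⁻² mol/L and [La³⁺] = 2s.
Ksp = [La³⁺]^2[CO₃²⁻]^3 = (2s)^2(3.2×10⁻²)^3
(2s)^2 = 3.2×10⁻³⁴ / (3.2×10⁻²)^3 = 9.8×10⁻³⁰
s = 1.6×10⁻¹⁵ mol/L

1.6×10⁻¹⁵ M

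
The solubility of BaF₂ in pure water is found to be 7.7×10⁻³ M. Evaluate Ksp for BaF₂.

Ksp = 1.8×10⁻⁶

BaF₂(s) ⇌ Ba²⁺(aq) + 2 F⁻(aq)
If s mol/L of BaF₂ dissolves, [Ba²⁺] = s and [F⁻] = 2s.
Ksp = [Ba²⁺][F⁻]^2 = s · (2s)^2 = 4s^3
Ksp = 4 × (7.7×10⁻³)^3 = 1.8×10⁻⁶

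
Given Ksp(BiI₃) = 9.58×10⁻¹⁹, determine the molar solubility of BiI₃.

BiI₃(s) ⇌ Bi³⁺(aq) + 3 I⁻(aq)
If s mol/L of BiI₃ dissolves, [Bi³⁺] = s and [I⁻] = 3s.
Ksp = [Bi³⁺][I⁻]^3 = s · (3s)^3 = 27s^4
27s^4 = 9.58×10⁻¹⁹  ⇒  s^4 = 3.55×10⁻²⁰
s = (3.55×10⁻²⁰)^(1/4) = 1.37×10⁻⁵ mol/L

1.37×10⁻⁵ M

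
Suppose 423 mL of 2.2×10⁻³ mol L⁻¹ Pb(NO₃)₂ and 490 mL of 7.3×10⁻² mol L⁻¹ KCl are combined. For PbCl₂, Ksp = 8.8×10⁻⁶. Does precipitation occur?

No

Total volume after mixing = 423 + 490 = 913 mL.
[Pb²⁺] = (2.2×10⁻³)(423)/913 = 1.0×10⁻³ mol L⁻¹
[Cl⁻] = (7.3×10⁻²)(490)/913 = 3.9×10⁻² mol L⁻¹
Q = [Pb²⁺][Cl⁻]^2 = 1.6×10⁻⁶
Since Q (1.6×10⁻⁶) is less than Ksp (8.8×10⁻⁶), no PbCl₂ precipitates.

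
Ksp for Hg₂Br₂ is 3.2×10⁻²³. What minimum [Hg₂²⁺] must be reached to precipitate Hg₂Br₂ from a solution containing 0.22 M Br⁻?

6.6×10⁻²² M

Each salt precipitates once Q = Ksp for that salt.
Hg₂Br₂(s) ⇌ Hg₂²⁺(aq) + 2 Br⁻(aq)
Ksp = [Hg₂²⁺][Br⁻]^2 = [Hg₂²⁺](0.22)^2
[Hg₂²⁺] = 3.2×10⁻²³ / (0.22)^2 = 6.6×10⁻²²
[Hg₂²⁺] = 6.6×10⁻²² M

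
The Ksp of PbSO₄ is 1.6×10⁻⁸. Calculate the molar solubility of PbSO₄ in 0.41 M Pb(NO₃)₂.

3.9×10⁻⁸ M

PbSO₄(s) ⇌ Pb²⁺(aq) + SO₄²⁻(aq)
Let s be the solubility of PbSO₄ here. The common ion gives [Pb²⁺] ≈ 0.41 M, and [SO₄²⁻] = s.
Ksp = [Pb²⁺][SO₄²⁻] = (0.41)s
s = 1.6×10⁻⁸ / (0.41) = 3.9×10⁻⁸
s = 3.9×10⁻⁸ M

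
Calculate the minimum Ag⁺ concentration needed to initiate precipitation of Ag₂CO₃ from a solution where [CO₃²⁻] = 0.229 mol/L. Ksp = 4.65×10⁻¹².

A salt starts to precipitate once the ion product Q reaches its Ksp.
Ag₂CO₃(s) ⇌ 2 Ag⁺(aq) + CO₃²⁻(aq)
Ksp = [Ag⁺]^2[CO₃²⁻] = [Ag⁺]^2(0.229)
[Ag⁺]^2 = 4.65×10⁻¹² / (0.229) = 2.03×10⁻¹¹
[Ag⁺] = 4.51×10⁻⁶ mol/L

4.51×10⁻⁶ M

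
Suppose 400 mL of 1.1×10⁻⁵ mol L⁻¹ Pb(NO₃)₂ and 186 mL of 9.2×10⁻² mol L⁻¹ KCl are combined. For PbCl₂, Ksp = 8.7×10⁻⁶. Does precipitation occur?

No

After mixing, V = 400 mL + 186 mL = 586 mL.
[Pb²⁺] = (1.1×10⁻⁵)(400)/586 = 7.5×10⁻⁶ mol L⁻¹
[Cl⁻] = (9.2×10⁻²)(186)/586 = 2.9×10⁻² mol L⁻¹
Q = [Pb²⁺][Cl⁻]^2 = 6.4×10⁻⁹
Q < Ksp (6.4×10⁻⁹ vs 8.7×10⁻⁶); the solution remains unsaturated and no precipitate forms.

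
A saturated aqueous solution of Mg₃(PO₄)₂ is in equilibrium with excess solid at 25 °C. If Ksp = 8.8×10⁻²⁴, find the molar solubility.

Mg₃(PO₄)₂(s) ⇌ 3 Mg²⁺(aq) + 2 PO₄³⁻(aq)
Call the molar solubility s, so that [Mg²⁺] = 3s and [PO₄³⁻] = 2s.
Ksp = [Mg²⁺]^3[PO₄³⁻]^2 = (3s)^3 · (2s)^2 = 108s^5
108s^5 = 8.8×10⁻²⁴  ⇒  s^5 = 8.1×10⁻²⁶
s = 9.6×10⁻⁶ mol/L

9.6×10⁻⁶ M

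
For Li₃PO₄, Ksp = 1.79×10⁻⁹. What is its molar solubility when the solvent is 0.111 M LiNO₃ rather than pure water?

Li₃PO₄(s) ⇌ 3 Li⁺(aq) + PO₄³⁻(aq)
Li⁺ is already present at 0.111 M. If s mol/L of Li₃PO₄ dissolves, [PO₄³⁻] = s while [Li⁺] ≈ 0.111 M.
Ksp = [Li⁺]^3[PO₄³⁻] = (0.111)^3s
s = 1.79×10⁻⁹ / (0.111)^3 = 1.31×10⁻⁶
s = 1.31×10⁻⁶ M

1.31×10⁻⁶ M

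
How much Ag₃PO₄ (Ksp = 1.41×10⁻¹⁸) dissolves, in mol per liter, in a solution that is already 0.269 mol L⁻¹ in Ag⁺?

Ag₃PO₄(s) ⇌ 3 Ag⁺(aq) + PO₄³⁻(aq)
The solution already contains Ag⁺ at 0.269 mol L⁻¹. Let s be the molar solubility of Ag₃PO₄.
[Ag⁺] ≈ 0.269 mol L⁻¹ (common ion dominates); [PO₄³⁻] = s.
Ksp = [Ag⁺]^3[PO₄³⁻] = (0.269)^3s
s = 1.41×10⁻¹⁸ / (0.269)^3 = 7.24×10⁻¹⁷
s = 7.24×10⁻¹⁷ mol L⁻¹

7.24×10⁻¹⁷ M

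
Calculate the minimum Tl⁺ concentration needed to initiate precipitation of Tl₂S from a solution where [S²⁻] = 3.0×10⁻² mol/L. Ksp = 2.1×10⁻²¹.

2.6×10⁻¹⁰ M

Each salt precipitates once Q = Ksp for that salt.
Tl₂S(s) ⇌ 2 Tl⁺(aq) + S²⁻(aq)
Ksp = [Tl⁺]^2[S²⁻] = [Tl⁺]^2(3.0×10⁻²)
[Tl⁺]^2 = 2.1×10⁻²¹ / (3.0×10⁻²) = 7.0×10⁻²⁰
[Tl⁺] = 2.6×10⁻¹⁰ mol/L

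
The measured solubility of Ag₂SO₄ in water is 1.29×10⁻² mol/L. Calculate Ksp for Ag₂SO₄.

Ksp = 8.59×10⁻⁶

Ag₂SO₄(s) ⇌ 2 Ag⁺(aq) + SO₄²⁻(aq)
For each mole of Ag₂SO₄ that dissolves per liter, [Ag⁺] = 2s and [SO₄²⁻] = s; let s denote this solubility.
Ksp = [Ag⁺]^2[SO₄²⁻] = (2s)^2 · s = 4s^3
Ksp = 4 × (1.29×10⁻²)^3 = 8.59×10⁻⁶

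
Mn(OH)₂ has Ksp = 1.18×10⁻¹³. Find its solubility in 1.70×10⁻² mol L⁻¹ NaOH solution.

4.08×10⁻¹⁰ M

Mn(OH)₂(s) ⇌ Mn²⁺(aq) + 2 OH⁻(aq)
With OH⁻ already at 1.70×10⁻² mol L⁻¹ and s small, take [OH⁻] ≈ 1.70×10⁻² mol L⁻¹ and [Mn²⁺] = s.
Ksp = [Mn²⁺][OH⁻]^2 = s(1.70×10⁻²)^2
s = 1.18×10⁻¹³ / (1.70×10⁻²)^2 = 4.08×10⁻¹⁰
s = 4.08×10⁻¹⁰ mol L⁻¹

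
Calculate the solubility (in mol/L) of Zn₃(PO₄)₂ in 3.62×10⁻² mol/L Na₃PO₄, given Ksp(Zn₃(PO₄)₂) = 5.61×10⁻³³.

5.41×10⁻¹¹ M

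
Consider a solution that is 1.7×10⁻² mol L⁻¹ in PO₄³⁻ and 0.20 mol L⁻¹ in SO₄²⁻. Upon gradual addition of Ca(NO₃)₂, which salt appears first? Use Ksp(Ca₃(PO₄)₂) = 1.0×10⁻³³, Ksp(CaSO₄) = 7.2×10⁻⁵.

Ca₃(PO₄)₂

A salt starts to precipitate once the ion product Q reaches its Ksp.
For Ca₃(PO₄)₂: [Ca²⁺] = (Ksp/[PO₄³⁻]^2)^(1/3) = 1.5×10⁻¹⁰ mol L⁻¹
For CaSO₄: [Ca²⁺] = (Ksp/[SO₄²⁻]) = 3.6×10⁻⁴ mol L⁻¹
Ca₃(PO₄)₂ requires the lower [Ca²⁺], so it precipitates first.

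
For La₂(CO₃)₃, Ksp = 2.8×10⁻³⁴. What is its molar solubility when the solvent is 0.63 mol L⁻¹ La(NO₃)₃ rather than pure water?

3.0×10⁻¹² M

La₂(CO₃)₃(s) ⇌ 2 La³⁺(aq) + 3 CO₃²⁻(aq)
Let s be the solubility of La₂(CO₃)₃ here. The common ion gives [La³⁺] ≈ 0.63 mol L⁻¹, and [CO₃²⁻] = 3s.
Ksp = [La³⁺]^2[CO₃²⁻]^3 = (0.63)^2(3s)^3
(3s)^3 = 2.8×10⁻³⁴ / (0.63)^2 = 7.1×10⁻³⁴
s = 3.0×10⁻¹² mol L⁻¹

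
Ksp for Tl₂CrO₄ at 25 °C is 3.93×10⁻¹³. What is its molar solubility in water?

4.61×10⁻⁵ M

Tl₂CrO₄(s) ⇌ 2 Tl⁺(aq) + CrO₄²⁻(aq)
Let s be the molar solubility. Then [Tl⁺] = 2s and [CrO₄²⁻] = s.
Ksp = [Tl⁺]^2[CrO₄²⁻] = (2s)^2 · s = 4s^3
4s^3 = 3.93×10⁻¹³  ⇒  s^3 = 9.83×10⁻¹⁴
Taking the 3rd root, s = 4.61×10⁻⁵ mol L⁻¹.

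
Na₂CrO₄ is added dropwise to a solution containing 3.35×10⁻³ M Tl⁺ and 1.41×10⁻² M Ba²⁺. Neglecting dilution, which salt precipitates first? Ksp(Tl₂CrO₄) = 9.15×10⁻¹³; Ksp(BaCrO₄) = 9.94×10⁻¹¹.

Each salt precipitates once Q = Ksp for that salt.
For Tl₂CrO₄: [CrO₄²⁻] = (Ksp/[Tl⁺]^2) = 8.15×10⁻⁸ M
For BaCrO₄: [CrO₄²⁻] = (Ksp/[Ba²⁺]) = 7.05×10⁻⁹ M
BaCrO₄ requires the lower [CrO₄²⁻], so it precipitates first.

BaCrO₄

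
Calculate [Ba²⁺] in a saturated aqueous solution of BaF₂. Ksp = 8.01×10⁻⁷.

BaF₂(s) ⇌ Ba²⁺(aq) + 2 F⁻(aq)
If s mol/L of BaF₂ dissolves, [Ba²⁺] = s and [F⁻] = 2s.
Ksp = [Ba²⁺][F⁻]^2 = s · (2s)^2 = 4s^3 = 8.01×10⁻⁷
s = 5.85×10⁻³ mol/L
[Ba²⁺] = s = 5.85×10⁻³ mol/L

5.85×10⁻³ M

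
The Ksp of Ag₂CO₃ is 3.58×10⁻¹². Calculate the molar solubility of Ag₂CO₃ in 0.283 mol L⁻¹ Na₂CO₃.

1.78×10⁻⁶ M

Ag₂CO₃(s) ⇌ 2 Ag⁺(aq) + CO₃²⁻(aq)
The solution already contains CO₃²⁻ at 0.283 mol L⁻¹. Let s be the molar solubility of Ag₂CO₃.
[CO₃²⁻] ≈ 0.283 mol L⁻¹ (common ion dominates); [Ag⁺] = 2s.
Ksp = [Ag⁺]^2[CO₃²⁻] = (2s)^2(0.283)
(2s)^2 = 3.58×10⁻¹² / (0.283) = 1.27×10⁻¹¹
s = 1.78×10⁻⁶ mol L⁻¹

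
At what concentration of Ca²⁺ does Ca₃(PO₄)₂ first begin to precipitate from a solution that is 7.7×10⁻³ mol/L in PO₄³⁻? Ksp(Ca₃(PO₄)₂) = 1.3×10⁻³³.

Precipitation begins when Q = Ksp.
Ca₃(PO₄)₂(s) ⇌ 3 Ca²⁺(aq) + 2 PO₄³⁻(aq)
Ksp = [Ca²⁺]^3[PO₄³⁻]^2 = [Ca²⁺]^3(7.7×10⁻³)^2
[Ca²⁺]^3 = 1.3×10⁻³³ / (7.7×10⁻³)^2 = 2.2×10⁻²⁹
[Ca²⁺] = 2.8×10⁻¹⁰ mol/L

2.8×10⁻¹⁰ M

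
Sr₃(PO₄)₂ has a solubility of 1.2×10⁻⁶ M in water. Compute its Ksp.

Sr₃(PO₄)₂(s) ⇌ 3 Sr²⁺(aq) + 2 PO₄³⁻(aq)
For each mole of Sr₃(PO₄)₂ that dissolves per liter, [Sr²⁺] = 3s and [PO₄³⁻] = 2s; let s denote this solubility.
Ksp = [Sr²⁺]^3[PO₄³⁻]^2 = (3s)^3 · (2s)^2 = 108s^5
Ksp = 108 × (1.2×10⁻⁶)^5 = 2.7×10⁻²⁸

Ksp = 2.7×10⁻²⁸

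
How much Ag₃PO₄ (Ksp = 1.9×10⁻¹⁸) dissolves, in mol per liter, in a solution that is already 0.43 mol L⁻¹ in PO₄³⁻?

5.5×10⁻⁷ M

Ag₃PO₄(s) ⇌ 3 Ag⁺(aq) + PO₄³⁻(aq)
With PO₄³⁻ already at 0.43 mol L⁻¹ and s small, take [PO₄³⁻] ≈ 0.43 mol L⁻¹ and [Ag⁺] = 3s.
Ksp = [Ag⁺]^3[PO₄³⁻] = (3s)^3(0.43)
(3s)^3 = 1.9×10⁻¹⁸ / (0.43) = 4.4×10⁻¹⁸
s = 5.5×10⁻⁷ mol L⁻¹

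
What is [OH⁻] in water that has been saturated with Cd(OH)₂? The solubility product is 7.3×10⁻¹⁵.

2.4×10⁻⁵ M

Cd(OH)₂(s) ⇌ Cd²⁺(aq) + 2 OH⁻(aq)
For each mole of Cd(OH)₂ that dissolves per liter, [Cd²⁺] = s and [OH⁻] = 2s; let s denote this solubility.
Ksp = [Cd²⁺][OH⁻]^2 = s · (2s)^2 = 4s^3 = 7.3×10⁻¹⁵
s = 1.2×10⁻⁵ mol L⁻¹
[OH⁻] = 2s = 2.4×10⁻⁵ mol L⁻¹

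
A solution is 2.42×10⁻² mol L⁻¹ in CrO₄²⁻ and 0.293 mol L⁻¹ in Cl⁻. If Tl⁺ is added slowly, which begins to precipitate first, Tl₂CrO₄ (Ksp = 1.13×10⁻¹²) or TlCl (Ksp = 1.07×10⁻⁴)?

A salt starts to precipitate once the ion product Q reaches its Ksp.
For Tl₂CrO₄: [Tl⁺] = (Ksp/[CrO₄²⁻])^(1/2) = 6.83×10⁻⁶ mol L⁻¹
For TlCl: [Tl⁺] = (Ksp/[Cl⁻]) = 3.65×10⁻⁴ mol L⁻¹
The smaller threshold [Tl⁺] is reached first, so Tl₂CrO₄ precipitates first.

Tl₂CrO₄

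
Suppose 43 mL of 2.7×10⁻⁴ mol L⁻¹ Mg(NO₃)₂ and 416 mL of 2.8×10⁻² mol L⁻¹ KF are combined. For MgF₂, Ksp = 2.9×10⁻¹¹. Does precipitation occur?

Yes

The combined volume is 459 mL.
[Mg²⁺] = (2.7×10⁻⁴)(43)/459 = 2.5×10⁻⁵ mol L⁻¹
[F⁻] = (2.8×10⁻²)(416)/459 = 2.5×10⁻² mol L⁻¹
Q = [Mg²⁺][F⁻]^2 = 1.6×10⁻⁸
Since Q (1.6×10⁻⁸) exceeds Ksp (2.9×10⁻¹¹), MgF₂ will precipitate.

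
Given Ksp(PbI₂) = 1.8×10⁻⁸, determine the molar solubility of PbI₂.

1.7×10⁻³ M

PbI₂(s) ⇌ Pb²⁺(aq) + 2 I⁻(aq)
If s mol/L of PbI₂ dissolves, [Pb²⁺] = s and [I⁻] = 2s.
Ksp = [Pb²⁺][I⁻]^2 = s · (2s)^2 = 4s^3
4s^3 = 1.8×10⁻⁸  ⇒  s^3 = 4.5×10⁻⁹
s = (4.5×10⁻⁹)^(1/3) = 1.7×10⁻³ mol/L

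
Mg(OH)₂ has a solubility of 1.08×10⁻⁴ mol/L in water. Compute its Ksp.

Ksp = 5.04×10⁻¹²

Mg(OH)₂(s) ⇌ Mg²⁺(aq) + 2 OH⁻(aq)
With molar solubility s: [Mg²⁺] = s, [OH⁻] = 2s.
Ksp = [Mg²⁺][OH⁻]^2 = s · (2s)^2 = 4s^3
Ksp = 4 × (1.08×10⁻⁴)^3 = 5.04×10⁻¹²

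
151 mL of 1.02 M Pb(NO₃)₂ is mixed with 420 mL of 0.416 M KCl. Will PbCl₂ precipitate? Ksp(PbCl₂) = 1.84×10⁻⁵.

Yes

Total volume after mixing = 151 + 420 = 571 mL.
[Pb²⁺] = (1.02)(151)/571 = 0.270 M
[Cl⁻] = (0.416)(420)/571 = 0.306 M
Q = [Pb²⁺][Cl⁻]^2 = 2.53×10⁻²
Q = 2.53×10⁻² > Ksp = 1.84×10⁻⁵, so the solution is supersaturated and PbCl₂ precipitates.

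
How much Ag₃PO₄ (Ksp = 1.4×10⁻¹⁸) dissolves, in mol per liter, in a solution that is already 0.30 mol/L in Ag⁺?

Ag₃PO₄(s) ⇌ 3 Ag⁺(aq) + PO₄³⁻(aq)
Let s be the solubility of Ag₃PO₄ here. The common ion gives [Ag⁺] ≈ 0.30 mol/L, and [PO₄³⁻] = s.
Ksp = [Ag⁺]^3[PO₄³⁻] = (0.30)^3s
s = 1.4×10⁻¹⁸ / (0.30)^3 = 5.2×10⁻¹⁷
s = 5.2×10⁻¹⁷ mol/L

5.2×10⁻¹⁷ M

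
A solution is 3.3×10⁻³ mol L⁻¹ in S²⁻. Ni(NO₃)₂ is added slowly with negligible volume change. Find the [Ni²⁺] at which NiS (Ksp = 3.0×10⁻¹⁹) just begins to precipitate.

9.1×10⁻¹⁷ M

The threshold for precipitation is Q = Ksp.
NiS(s) ⇌ Ni²⁺(aq) + S²⁻(aq)
Ksp = [Ni²⁺][S²⁻] = [Ni²⁺](3.3×10⁻³)
[Ni²⁺] = 3.0×10⁻¹⁹ / (3.3×10⁻³) = 9.1×10⁻¹⁷
[Ni²⁺] = 9.1×10⁻¹⁷ mol L⁻¹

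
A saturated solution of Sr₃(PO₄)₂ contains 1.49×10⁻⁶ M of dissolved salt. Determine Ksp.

Ksp = 7.93×10⁻²⁸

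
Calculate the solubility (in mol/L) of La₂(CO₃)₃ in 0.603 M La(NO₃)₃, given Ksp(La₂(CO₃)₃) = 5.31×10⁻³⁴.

La₂(CO₃)₃(s) ⇌ 2 La³⁺(aq) + 3 CO₃²⁻(aq)
La³⁺ is already present at 0.603 M. If s mol/L of La₂(CO₃)₃ dissolves, [CO₃²⁻] = 3s while [La³⁺] ≈ 0.603 M.
Ksp = [La³⁺]^2[CO₃²⁻]^3 = (0.603)^2(3s)^3
(3s)^3 = 5.31×10⁻³⁴ / (0.603)^2 = 1.46×10⁻³³
s = 3.78×10⁻¹² M

3.78×10⁻¹² M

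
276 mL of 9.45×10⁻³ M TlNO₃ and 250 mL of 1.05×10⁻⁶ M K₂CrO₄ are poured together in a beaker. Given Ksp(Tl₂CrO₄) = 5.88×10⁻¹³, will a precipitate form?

The combined volume is 526 mL.
[Tl⁺] = (9.45×10⁻³)(276)/526 = 4.96×10⁻³ M
[CrO₄²⁻] = (1.05×10⁻⁶)(250)/526 = 4.99×10⁻⁷ M
Q = [Tl⁺]^2[CrO₄²⁻] = 1.23×10⁻¹¹
Since Q (1.23×10⁻¹¹) exceeds Ksp (5.88×10⁻¹³), Tl₂CrO₄ will precipitate.

Yes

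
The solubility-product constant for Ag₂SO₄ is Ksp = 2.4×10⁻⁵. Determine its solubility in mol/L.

Ag₂SO₄(s) ⇌ 2 Ag⁺(aq) + SO₄²⁻(aq)
For each mole of Ag₂SO₄ that dissolves per liter, [Ag⁺] = 2s and [SO₄²⁻] = s; let s denote this solubility.
Ksp = [Ag⁺]^2[SO₄²⁻] = (2s)^2 · s = 4s^3
4s^3 = 2.4×10⁻⁵  ⇒  s^3 = 6.0×10⁻⁶
s = 1.8×10⁻² mol/L

1.8×10⁻² M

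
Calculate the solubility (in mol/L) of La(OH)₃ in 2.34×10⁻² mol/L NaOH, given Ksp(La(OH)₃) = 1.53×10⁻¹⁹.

La(OH)₃(s) ⇌ La³⁺(aq) + 3 OH⁻(aq)
With OH⁻ already at 2.34×10⁻² mol/L and s small, take [OH⁻] ≈ 2.34×10⁻² mol/L and [La³⁺] = s.
Ksp = [La³⁺][OH⁻]^3 = s(2.34×10⁻²)^3
s = 1.53×10⁻¹⁹ / (2.34×10⁻²)^3 = 1.19×10⁻¹⁴
s = 1.19×10⁻¹⁴ mol/L

1.19×10⁻¹⁴ M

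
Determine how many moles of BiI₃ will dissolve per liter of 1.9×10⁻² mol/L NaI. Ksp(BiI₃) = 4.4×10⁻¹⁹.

6.4×10⁻¹⁴ M

BiI₃(s) ⇌ Bi³⁺(aq) + 3 I⁻(aq)
Let s be the solubility of BiI₃ here. The common ion gives [I⁻] ≈ 1.9×10⁻² mol/L, and [Bi³⁺] = s.
Ksp = [Bi³⁺][I⁻]^3 = s(1.9×10⁻²)^3
s = 4.4×10⁻¹⁹ / (1.9×10⁻²)^3 = 6.4×10⁻¹⁴
s = 6.4×10⁻¹⁴ mol/L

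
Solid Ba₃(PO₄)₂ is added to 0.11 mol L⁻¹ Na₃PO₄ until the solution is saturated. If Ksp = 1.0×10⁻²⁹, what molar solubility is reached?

Ba₃(PO₄)₂(s) ⇌ 3 Ba²⁺(aq) + 2 PO₄³⁻(aq)
With PO₄³⁻ already at 0.11 mol L⁻¹ and s small, take [PO₄³⁻] ≈ 0.11 mol L⁻¹ and [Ba²⁺] = 3s.
Ksp = [Ba²⁺]^3[PO₄³⁻]^2 = (3s)^3(0.11)^2
(3s)^3 = 1.0×10⁻²⁹ / (0.11)^2 = 8.3×10⁻²⁸
s = 3.1×10⁻¹⁰ mol L⁻¹

3.1×10⁻¹⁰ M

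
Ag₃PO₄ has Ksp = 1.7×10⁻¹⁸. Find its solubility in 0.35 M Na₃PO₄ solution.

Ag₃PO₄(s) ⇌ 3 Ag⁺(aq) + PO₄³⁻(aq)
PO₄³⁻ is already present at 0.35 M. If s mol/L of Ag₃PO₄ dissolves, [Ag⁺] = 3s while [PO₄³⁻] ≈ 0.35 M.
Ksp = [Ag⁺]^3[PO₄³⁻] = (3s)^3(0.35)
(3s)^3 = 1.7×10⁻¹⁸ / (0.35) = 4.9×10⁻¹⁸
s = 5.6×10⁻⁷ M

5.6×10⁻⁷ M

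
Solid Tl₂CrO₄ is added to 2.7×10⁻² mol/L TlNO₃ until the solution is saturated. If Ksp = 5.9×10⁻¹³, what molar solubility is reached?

8.1×10⁻¹⁰ M

Tl₂CrO₄(s) ⇌ 2 Tl⁺(aq) + CrO₄²⁻(aq)
With Tl⁺ already at 2.7×10⁻² mol/L and s small, take [Tl⁺] ≈ 2.7×10⁻² mol/L and [CrO₄²⁻] = s.
Ksp = [Tl⁺]^2[CrO₄²⁻] = (2.7×10⁻²)^2s
s = 5.9×10⁻¹³ / (2.7×10⁻²)^2 = 8.1×10⁻¹⁰
s = 8.1×10⁻¹⁰ mol/L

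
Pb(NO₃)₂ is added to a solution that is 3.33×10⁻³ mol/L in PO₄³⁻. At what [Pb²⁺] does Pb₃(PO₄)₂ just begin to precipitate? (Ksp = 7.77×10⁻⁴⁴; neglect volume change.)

Precipitation begins when Q = Ksp.
Pb₃(PO₄)₂(s) ⇌ 3 Pb²⁺(aq) + 2 PO₄³⁻(aq)
Ksp = [Pb²⁺]^3[PO₄³⁻]^2 = [Pb²⁺]^3(3.33×10⁻³)^2
[Pb²⁺]^3 = 7.77×10⁻⁴⁴ / (3.33×10⁻³)^2 = 7.01×10⁻³⁹
[Pb²⁺] = 1.91×10⁻¹³ mol/L

1.91×10⁻¹³ M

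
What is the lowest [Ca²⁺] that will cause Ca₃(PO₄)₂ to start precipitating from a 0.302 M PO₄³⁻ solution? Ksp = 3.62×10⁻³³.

3.41×10⁻¹¹ M

Precipitation begins when Q = Ksp.
Ca₃(PO₄)₂(s) ⇌ 3 Ca²⁺(aq) + 2 PO₄³⁻(aq)
Ksp = [Ca²⁺]^3[PO₄³⁻]^2 = [Ca²⁺]^3(0.302)^2
[Ca²⁺]^3 = 3.62×10⁻³³ / (0.302)^2 = 3.97×10⁻³²
[Ca²⁺] = 3.41×10⁻¹¹ M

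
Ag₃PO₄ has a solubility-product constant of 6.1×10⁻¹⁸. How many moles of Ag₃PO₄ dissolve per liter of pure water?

Ag₃PO₄(s) ⇌ 3 Ag⁺(aq) + PO₄³⁻(aq)
For each mole of Ag₃PO₄ that dissolves per liter, [Ag⁺] = 3s and [PO₄³⁻] = s; let s denote this solubility.
Ksp = [Ag⁺]^3[PO₄³⁻] = (3s)^3 · s = 27s^4
27s^4 = 6.1×10⁻¹⁸  ⇒  s^4 = 2.3×10⁻¹⁹
s = (2.3×10⁻¹⁹)^(1/4) = 2.2×10⁻⁵ mol/L

2.2×10⁻⁵ M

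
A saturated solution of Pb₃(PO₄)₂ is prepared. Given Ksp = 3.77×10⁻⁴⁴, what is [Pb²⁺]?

Pb₃(PO₄)₂(s) ⇌ 3 Pb²⁺(aq) + 2 PO₄³⁻(aq)
Call the molar solubility s, so that [Pb²⁺] = 3s and [PO₄³⁻] = 2s.
Ksp = [Pb²⁺]^3[PO₄³⁻]^2 = (3s)^3 · (2s)^2 = 108s^5 = 3.77×10⁻⁴⁴
s = 8.10×10⁻¹⁰ M
[Pb²⁺] = 3s = 2.43×10⁻⁹ M

2.43×10⁻⁹ M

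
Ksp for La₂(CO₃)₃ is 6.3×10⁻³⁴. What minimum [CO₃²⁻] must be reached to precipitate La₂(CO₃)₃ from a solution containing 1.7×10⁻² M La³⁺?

1.3×10⁻¹⁰ M

Each salt precipitates once Q = Ksp for that salt.
La₂(CO₃)₃(s) ⇌ 2 La³⁺(aq) + 3 CO₃²⁻(aq)
Ksp = [La³⁺]^2[CO₃²⁻]^3 = [CO₃²⁻]^3(1.7×10⁻²)^2
[CO₃²⁻]^3 = 6.3×10⁻³⁴ / (1.7×10⁻²)^2 = 2.2×10⁻³⁰
[CO₃²⁻] = 1.3×10⁻¹⁰ M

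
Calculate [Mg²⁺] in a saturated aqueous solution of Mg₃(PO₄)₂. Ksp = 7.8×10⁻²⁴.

2.8×10⁻⁵ M

Mg₃(PO₄)₂(s) ⇌ 3 Mg²⁺(aq) + 2 PO₄³⁻(aq)
Call the molar solubility s, so that [Mg²⁺] = 3s and [PO₄³⁻] = 2s.
Ksp = [Mg²⁺]^3[PO₄³⁻]^2 = (3s)^3 · (2s)^2 = 108s^5 = 7.8×10⁻²⁴
s = 9.4×10⁻⁶ M
[Mg²⁺] = 3s = 2.8×10⁻⁵ M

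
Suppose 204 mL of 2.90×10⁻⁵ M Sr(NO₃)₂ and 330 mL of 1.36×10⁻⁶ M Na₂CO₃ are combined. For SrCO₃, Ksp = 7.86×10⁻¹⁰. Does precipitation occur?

No

The combined volume is 534 mL.
[Sr²⁺] = (2.90×10⁻⁵)(204)/534 = 1.11×10⁻⁵ M
[CO₃²⁻] = (1.36×10⁻⁶)(330)/534 = 8.40×10⁻⁷ M
Q = [Sr²⁺][CO₃²⁻] = 9.31×10⁻¹²
Q = 9.31×10⁻¹² < Ksp = 7.86×10⁻¹⁰, so the solution is unsaturated and no precipitate forms.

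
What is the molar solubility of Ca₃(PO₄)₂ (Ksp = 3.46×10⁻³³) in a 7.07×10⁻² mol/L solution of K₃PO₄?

2.95×10⁻¹¹ M

Ca₃(PO₄)₂(s) ⇌ 3 Ca²⁺(aq) + 2 PO₄³⁻(aq)
PO₄³⁻ is already present at 7.07×10⁻² mol/L. If s mol/L of Ca₃(PO₄)₂ dissolves, [Ca²⁺] = 3s while [PO₄³⁻] ≈ 7.07×10⁻² mol/L.
Ksp = [Ca²⁺]^3[PO₄³⁻]^2 = (3s)^3(7.07×10⁻²)^2
(3s)^3 = 3.46×10⁻³³ / (7.07×10⁻²)^2 = 6.92×10⁻³¹
s = 2.95×10⁻¹¹ mol/L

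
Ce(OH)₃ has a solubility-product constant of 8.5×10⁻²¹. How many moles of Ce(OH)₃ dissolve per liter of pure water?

4.2×10⁻⁶ M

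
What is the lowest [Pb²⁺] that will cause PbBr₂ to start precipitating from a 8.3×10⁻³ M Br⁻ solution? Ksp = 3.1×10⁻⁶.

4.5×10⁻² M

A salt starts to precipitate once the ion product Q reaches its Ksp.
PbBr₂(s) ⇌ Pb²⁺(aq) + 2 Br⁻(aq)
Ksp = [Pb²⁺][Br⁻]^2 = [Pb²⁺](8.3×10⁻³)^2
[Pb²⁺] = 3.1×10⁻⁶ / (8.3×10⁻³)^2 = 4.5×10⁻²
[Pb²⁺] = 4.5×10⁻² M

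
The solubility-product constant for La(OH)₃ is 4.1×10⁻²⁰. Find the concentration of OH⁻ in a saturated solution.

1.9×10⁻⁵ M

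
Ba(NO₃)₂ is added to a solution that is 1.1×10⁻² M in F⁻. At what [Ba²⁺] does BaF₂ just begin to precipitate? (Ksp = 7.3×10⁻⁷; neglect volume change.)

Precipitation of each salt begins when its ion product equals Ksp.
BaF₂(s) ⇌ Ba²⁺(aq) + 2 F⁻(aq)
Ksp = [Ba²⁺][F⁻]^2 = [Ba²⁺](1.1×10⁻²)^2
[Ba²⁺] = 7.3×10⁻⁷ / (1.1×10⁻²)^2 = 6.0×10⁻³
[Ba²⁺] = 6.0×10⁻³ M

6.0×10⁻³ M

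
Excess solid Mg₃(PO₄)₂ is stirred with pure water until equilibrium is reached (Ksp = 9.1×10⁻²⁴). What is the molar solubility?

Mg₃(PO₄)₂(s) ⇌ 3 Mg²⁺(aq) + 2 PO₄³⁻(aq)
Call the molar solubility s, so that [Mg²⁺] = 3s and [PO₄³⁻] = 2s.
Ksp = [Mg²⁺]^3[PO₄³⁻]^2 = (3s)^3 · (2s)^2 = 108s^5
108s^5 = 9.1×10⁻²⁴  ⇒  s^5 = 8.4×10⁻²⁶
Taking the 5th root, s = 9.7×10⁻⁶ M.

9.7×10⁻⁶ M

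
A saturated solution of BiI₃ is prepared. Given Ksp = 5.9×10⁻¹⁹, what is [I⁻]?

BiI₃(s) ⇌ Bi³⁺(aq) + 3 I⁻(aq)
If s mol/L of BiI₃ dissolves, [Bi³⁺] = s and [I⁻] = 3s.
Ksp = [Bi³⁺][I⁻]^3 = s · (3s)^3 = 27s^4 = 5.9×10⁻¹⁹
s = 1.2×10⁻⁵ M
[I⁻] = 3s = 3.6×10⁻⁵ M

3.6×10⁻⁵ M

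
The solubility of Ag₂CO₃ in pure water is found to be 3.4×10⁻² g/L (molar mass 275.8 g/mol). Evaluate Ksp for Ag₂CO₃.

Ksp = 7.5×10⁻¹²

s = (3.4×10⁻² g L⁻¹)/(275.8 g mol⁻¹) = 1.233×10⁻⁴ M
Ag₂CO₃(s) ⇌ 2 Ag⁺(aq) + CO₃²⁻(aq)
If s mol/L of Ag₂CO₃ dissolves, [Ag⁺] = 2s and [CO₃²⁻] = s.
Ksp = [Ag⁺]^2[CO₃²⁻] = (2s)^2 · s = 4s^3
Ksp = 4 × (1.233×10⁻⁴)^3 = 7.5×10⁻¹²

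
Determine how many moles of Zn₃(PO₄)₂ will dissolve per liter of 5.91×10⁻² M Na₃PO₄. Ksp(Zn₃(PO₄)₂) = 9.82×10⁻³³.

4.70×10⁻¹¹ M

Zn₃(PO₄)₂(s) ⇌ 3 Zn²⁺(aq) + 2 PO₄³⁻(aq)
PO₄³⁻ is already present at 5.91×10⁻² M. If s mol/L of Zn₃(PO₄)₂ dissolves, [Zn²⁺] = 3s while [PO₄³⁻] ≈ 5.91×10⁻² M.
Ksp = [Zn²⁺]^3[PO₄³⁻]^2 = (3s)^3(5.91×10⁻²)^2
(3s)^3 = 9.82×10⁻³³ / (5.91×10⁻²)^2 = 2.81×10⁻³⁰
s = 4.70×10⁻¹¹ M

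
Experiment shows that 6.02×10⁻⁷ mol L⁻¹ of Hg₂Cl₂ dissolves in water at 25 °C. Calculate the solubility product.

Ksp = 8.73×10⁻¹⁹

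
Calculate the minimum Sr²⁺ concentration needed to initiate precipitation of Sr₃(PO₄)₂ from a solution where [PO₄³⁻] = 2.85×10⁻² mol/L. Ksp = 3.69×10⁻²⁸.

Precipitation begins when Q = Ksp.
Sr₃(PO₄)₂(s) ⇌ 3 Sr²⁺(aq) + 2 PO₄³⁻(aq)
Ksp = [Sr²⁺]^3[PO₄³⁻]^2 = [Sr²⁺]^3(2.85×10⁻²)^2
[Sr²⁺]^3 = 3.69×10⁻²⁸ / (2.85×10⁻²)^2 = 4.54×10⁻²⁵
[Sr²⁺] = 7.69×10⁻⁹ mol/L

7.69×10⁻⁹ M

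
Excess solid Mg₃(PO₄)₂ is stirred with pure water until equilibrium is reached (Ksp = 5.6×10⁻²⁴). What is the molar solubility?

Mg₃(PO₄)₂(s) ⇌ 3 Mg²⁺(aq) + 2 PO₄³⁻(aq)
Let s be the molar solubility. Then [Mg²⁺] = 3s and [PO₄³⁻] = 2s.
Ksp = [Mg²⁺]^3[PO₄³⁻]^2 = (3s)^3 · (2s)^2 = 108s^5
108s^5 = 5.6×10⁻²⁴  ⇒  s^5 = 5.2×10⁻²⁶
s = 8.8×10⁻⁶ mol/L

8.8×10⁻⁶ M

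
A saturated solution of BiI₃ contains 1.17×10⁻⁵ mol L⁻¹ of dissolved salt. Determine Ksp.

BiI₃(s) ⇌ Bi³⁺(aq) + 3 I⁻(aq)
Let s be the molar solubility. Then [Bi³⁺] = s and [I⁻] = 3s.
Ksp = [Bi³⁺][I⁻]^3 = s · (3s)^3 = 27s^4
Ksp = 27 × (1.17×10⁻⁵)^4 = 5.06×10⁻¹⁹

Ksp = 5.06×10⁻¹⁹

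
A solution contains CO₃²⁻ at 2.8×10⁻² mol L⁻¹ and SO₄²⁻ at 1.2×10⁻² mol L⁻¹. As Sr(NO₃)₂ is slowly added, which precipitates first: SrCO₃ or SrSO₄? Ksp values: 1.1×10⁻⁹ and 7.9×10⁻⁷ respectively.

SrCO₃

Precipitation begins when Q = Ksp.
For SrCO₃: [Sr²⁺] = (Ksp/[CO₃²⁻]) = 3.9×10⁻⁸ mol L⁻¹
For SrSO₄: [Sr²⁺] = (Ksp/[SO₄²⁻]) = 6.6×10⁻⁵ mol L⁻¹
SrCO₃ requires the lower [Sr²⁺], so it precipitates first.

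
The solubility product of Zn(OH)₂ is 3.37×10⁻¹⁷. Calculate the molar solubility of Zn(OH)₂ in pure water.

Zn(OH)₂(s) ⇌ Zn²⁺(aq) + 2 OH⁻(aq)
Let s be the molar solubility. Then [Zn²⁺] = s and [OH⁻] = 2s.
Ksp = [Zn²⁺][OH⁻]^2 = s · (2s)^2 = 4s^3
4s^3 = 3.37×10⁻¹⁷  ⇒  s^3 = 8.43×10⁻¹⁸
s = (8.43×10⁻¹⁸)^(1/3) = 2.03×10⁻⁶ M

2.03×10⁻⁶ M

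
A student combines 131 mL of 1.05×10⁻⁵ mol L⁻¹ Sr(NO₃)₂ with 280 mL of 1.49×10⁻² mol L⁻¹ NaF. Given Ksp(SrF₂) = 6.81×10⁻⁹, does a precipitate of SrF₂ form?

No

Total volume after mixing = 131 + 280 = 411 mL.
[Sr²⁺] = (1.05×10⁻⁵)(131)/411 = 3.35×10⁻⁶ mol L⁻¹
[F⁻] = (1.49×10⁻²)(280)/411 = 1.02×10⁻² mol L⁻¹
Q = [Sr²⁺][F⁻]^2 = 3.45×10⁻¹⁰
Since Q (3.45×10⁻¹⁰) is less than Ksp (6.81×10⁻⁹), no SrF₂ precipitates.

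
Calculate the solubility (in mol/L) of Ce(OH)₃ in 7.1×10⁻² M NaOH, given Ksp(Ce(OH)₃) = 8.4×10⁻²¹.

Ce(OH)₃(s) ⇌ Ce³⁺(aq) + 3 OH⁻(aq)
Let s be the solubility of Ce(OH)₃ here. The common ion gives [OH⁻] ≈ 7.1×10⁻² M, and [Ce³⁺] = s.
Ksp = [Ce³⁺][OH⁻]^3 = s(7.1×10⁻²)^3
s = 8.4×10⁻²¹ / (7.1×10⁻²)^3 = 2.3×10⁻¹⁷
s = 2.3×10⁻¹⁷ M

2.3×10⁻¹⁷ M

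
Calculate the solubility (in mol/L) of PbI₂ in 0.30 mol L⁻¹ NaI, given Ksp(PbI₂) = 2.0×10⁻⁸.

PbI₂(s) ⇌ Pb²⁺(aq) + 2 I⁻(aq)
I⁻ is already present at 0.30 mol L⁻¹. If s mol/L of PbI₂ dissolves, [Pb²⁺] = s while [I⁻] ≈ 0.30 mol L⁻¹.
Ksp = [Pb²⁺][I⁻]^2 = s(0.30)^2
s = 2.0×10⁻⁸ / (0.30)^2 = 2.2×10⁻⁷
s = 2.2×10⁻⁷ mol L⁻¹

2.2×10⁻⁷ M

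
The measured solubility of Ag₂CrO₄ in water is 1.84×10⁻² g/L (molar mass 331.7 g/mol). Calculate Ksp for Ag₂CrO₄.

s = (1.84×10⁻² g L⁻¹)/(331.7 g mol⁻¹) = 5.5472×10⁻⁵ M
Ag₂CrO₄(s) ⇌ 2 Ag⁺(aq) + CrO₄²⁻(aq)
Let s be the molar solubility. Then [Ag⁺] = 2s and [CrO₄²⁻] = s.
Ksp = [Ag⁺]^2[CrO₄²⁻] = (2s)^2 · s = 4s^3
Ksp = 4 × (5.5472×10⁻⁵)^3 = 6.83×10⁻¹³

Ksp = 6.83×10⁻¹³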